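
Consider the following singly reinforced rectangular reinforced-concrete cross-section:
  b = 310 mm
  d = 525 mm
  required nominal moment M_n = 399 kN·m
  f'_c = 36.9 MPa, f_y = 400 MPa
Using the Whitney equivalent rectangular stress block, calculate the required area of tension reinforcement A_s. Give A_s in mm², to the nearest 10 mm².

With M_n = 0.85 f'_c a b (d − a/2), solve the quadratic for a:
a = d − √(d² − 2M_n/(0.85 f'_c b)) = 525 − √(525² − 2 × 399×10⁶/(0.85 × 36.9 × 310)) = 85.05 mm.
A_s = 0.85 f'_c a b / f_y = 0.85 × 36.9 × 85.05 × 310 / 400 = 2067.4 mm².

A_s ≈ 2070 mm²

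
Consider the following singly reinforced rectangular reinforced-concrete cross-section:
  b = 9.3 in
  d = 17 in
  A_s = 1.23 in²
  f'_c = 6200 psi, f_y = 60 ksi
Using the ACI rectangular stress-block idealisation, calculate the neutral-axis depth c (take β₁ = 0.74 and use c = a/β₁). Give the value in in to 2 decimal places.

c ≈ 2.03 in

T = A_s f_y = 1.23 × 60 = 73.8 kips.
a = T/(0.85 f'_c b) = 73.8/(0.85 × 6.2 × 9.3) = 1.5058 in.
With β₁ = 0.74, c = a/β₁ = 1.5058/0.74 = 2.03 in.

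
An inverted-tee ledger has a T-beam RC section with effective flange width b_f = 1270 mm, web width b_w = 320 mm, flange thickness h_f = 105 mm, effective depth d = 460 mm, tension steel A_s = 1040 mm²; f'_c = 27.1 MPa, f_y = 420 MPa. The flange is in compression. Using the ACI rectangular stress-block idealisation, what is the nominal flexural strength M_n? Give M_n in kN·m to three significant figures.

Tension: T = A_s f_y = 1040 × 420 = 436800 N.
Try a within the flange: a = T/(0.85 f'_c b_f) = 436800/(0.85 × 27.1 × 1270) = 14.93 mm.
Since a = 14.93 ≤ h_f = 105 mm, the stress block lies entirely in the flange; analyse as a rectangular beam of width b_f.
M_n = T(d − a/2) = 436800 × (460 − 7.465) = 197.67 × 10⁶ N·mm.
M_n = 197.67 kN·m.

M_n ≈ 198 kN·m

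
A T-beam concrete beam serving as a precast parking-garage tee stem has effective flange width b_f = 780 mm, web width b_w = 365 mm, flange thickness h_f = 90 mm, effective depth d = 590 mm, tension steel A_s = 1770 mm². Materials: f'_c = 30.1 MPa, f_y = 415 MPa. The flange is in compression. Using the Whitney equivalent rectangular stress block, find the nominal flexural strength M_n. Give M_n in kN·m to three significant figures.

Tension: T = A_s f_y = 1770 × 415 = 734550 N.
Try a within the flange: a = T/(0.85 f'_c b_f) = 734550/(0.85 × 30.1 × 780) = 36.81 mm.
Since a = 36.81 ≤ h_f = 90 mm, the stress block lies entirely in the flange; analyse as a rectangular beam of width b_f.
M_n = T(d − a/2) = 734550 × (590 − 18.405) = 419.87 × 10⁶ N·mm.
M_n = 419.87 kN·m.

M_n ≈ 420 kN·m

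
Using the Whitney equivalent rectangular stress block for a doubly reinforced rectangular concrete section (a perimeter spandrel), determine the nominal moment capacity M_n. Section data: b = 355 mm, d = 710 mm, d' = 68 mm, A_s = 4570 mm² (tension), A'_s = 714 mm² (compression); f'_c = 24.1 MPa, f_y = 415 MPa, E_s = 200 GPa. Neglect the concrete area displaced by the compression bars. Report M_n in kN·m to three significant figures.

M_n ≈ 1150 kN·m

Assume both tension and compression steel yield.
Net tension couple steel: A_s − A'_s = 3856 mm².
a = (A_s − A'_s) f_y / (0.85 f'_c b) = 1600240/(0.85 × 24.1 × 355) = 220.05 mm.
c = a/β₁ = 220.05/0.85 = 258.88 mm; ε'_s = 0.003(c − d')/c = 0.0022 ≥ f_y/E_s = 0.0021, so compression steel does yield.
M_n = (A_s − A'_s) f_y (d − a/2) + A'_s f_y (d − d') = [1600240 × (710 − 110.025) + 296310 × (710 − 68)] × 10⁻⁶ = 960.10 + 190.23 = 1150.33 kN·m.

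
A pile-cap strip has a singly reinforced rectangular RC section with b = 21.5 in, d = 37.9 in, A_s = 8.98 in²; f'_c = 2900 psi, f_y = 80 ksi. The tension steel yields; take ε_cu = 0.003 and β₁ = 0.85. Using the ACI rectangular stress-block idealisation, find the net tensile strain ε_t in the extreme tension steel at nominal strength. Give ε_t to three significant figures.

a = A_s f_y/(0.85 f'_c b) = 13.555 in.
β₁ = 0.85, so c = a/β₁ = 13.555/0.85 = 15.947 in.
From the linear strain diagram with ε_cu = 0.003: ε_t = 0.003 (d − c)/c = 0.003 × (37.9 − 15.947)/15.947 = 0.00413.
ε_t is between 0.004 and 0.005 — transition zone.

ε_t ≈ 0.00413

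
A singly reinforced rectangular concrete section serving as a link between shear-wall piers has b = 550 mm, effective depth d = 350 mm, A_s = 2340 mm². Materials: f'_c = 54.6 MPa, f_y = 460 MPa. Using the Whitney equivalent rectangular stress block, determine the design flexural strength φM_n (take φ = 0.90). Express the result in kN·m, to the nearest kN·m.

T = A_s f_y = 2340 × 460 = 1076400 N = 1076.4 kN.
From C = T: a = T/(0.85 f'_c b) = 1076400/(0.85 × 54.6 × 550) = 42.17 mm.
M_n = T(d − a/2) = 1076.4 kN × (350 − 21.085) mm = 354.04 kN·m.
φM_n = 0.90 × 354.04 = 318.64 kN·m.

φM_n ≈ 319 kN·m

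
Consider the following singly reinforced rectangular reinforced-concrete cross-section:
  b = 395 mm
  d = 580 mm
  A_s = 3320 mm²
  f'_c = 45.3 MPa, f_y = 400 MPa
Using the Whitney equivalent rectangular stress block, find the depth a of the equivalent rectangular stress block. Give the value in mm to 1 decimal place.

a ≈ 87.3 mm

T = A_s f_y = 3320 × 400 = 1328000 N = 1328 kN.
Setting C = 0.85 f'_c a b equal to T: a = 1328000/(0.85 × 45.3 × 395) = 87.3 mm.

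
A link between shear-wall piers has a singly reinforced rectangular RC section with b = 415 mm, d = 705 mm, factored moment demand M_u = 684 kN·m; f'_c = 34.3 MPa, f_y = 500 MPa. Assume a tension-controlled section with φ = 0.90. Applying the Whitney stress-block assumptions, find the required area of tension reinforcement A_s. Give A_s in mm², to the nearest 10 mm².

M_n = M_u/φ = 684/0.90 = 760 kN·m.
With M_n = 0.85 f'_c a b (d − a/2), solve the quadratic for a:
a = d − √(d² − 2M_n/(0.85 f'_c b)) = 705 − √(705² − 2 × 760×10⁶/(0.85 × 34.3 × 415)) = 95.58 mm.
A_s = 0.85 f'_c a b / f_y = 0.85 × 34.3 × 95.58 × 415 / 500 = 2312.9 mm².

A_s ≈ 2310 mm²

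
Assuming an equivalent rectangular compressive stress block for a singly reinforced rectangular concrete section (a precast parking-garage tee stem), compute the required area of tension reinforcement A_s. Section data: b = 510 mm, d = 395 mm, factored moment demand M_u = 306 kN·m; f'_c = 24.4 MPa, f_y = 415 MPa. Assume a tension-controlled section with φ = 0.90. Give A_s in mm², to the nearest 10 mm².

A_s ≈ 2350 mm²

M_n = M_u/φ = 306/0.90 = 340 kN·m.
With M_n = 0.85 f'_c a b (d − a/2), solve the quadratic for a:
a = d − √(d² − 2M_n/(0.85 f'_c b)) = 395 − √(395² − 2 × 340×10⁶/(0.85 × 24.4 × 510)) = 92.12 mm.
A_s = 0.85 f'_c a b / f_y = 0.85 × 24.4 × 92.12 × 510 / 415 = 2347.9 mm².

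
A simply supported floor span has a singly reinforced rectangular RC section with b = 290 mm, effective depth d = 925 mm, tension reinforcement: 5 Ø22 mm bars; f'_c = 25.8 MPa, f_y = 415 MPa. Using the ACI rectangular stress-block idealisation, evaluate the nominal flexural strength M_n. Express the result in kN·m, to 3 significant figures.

A_s = 5 × 380 = 1900 mm².
T = A_s f_y = 1900 × 415 = 788500 N = 788.5 kN.
From C = T: a = T/(0.85 f'_c b) = 788500/(0.85 × 25.8 × 290) = 123.98 mm.
M_n = T(d − a/2) = 788.5 kN × (925 − 61.99) mm = 680.48 kN·m.

M_n ≈ 680 kN·m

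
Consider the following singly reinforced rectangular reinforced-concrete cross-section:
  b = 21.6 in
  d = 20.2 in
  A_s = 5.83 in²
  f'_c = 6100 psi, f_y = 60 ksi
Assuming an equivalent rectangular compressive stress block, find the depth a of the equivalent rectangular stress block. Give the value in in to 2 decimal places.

T = A_s f_y = 5.83 × 60 = 349.8 kips.
a = T/(0.85 f'_c b) = 349.8/(0.85 × 6.1 × 21.6) = 3.12 in.

a ≈ 3.12 in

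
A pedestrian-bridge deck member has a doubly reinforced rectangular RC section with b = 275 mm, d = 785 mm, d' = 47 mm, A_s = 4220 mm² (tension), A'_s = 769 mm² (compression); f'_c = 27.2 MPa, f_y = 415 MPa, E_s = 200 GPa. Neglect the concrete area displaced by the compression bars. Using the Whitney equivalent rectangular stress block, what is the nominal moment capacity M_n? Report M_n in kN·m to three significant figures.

Assume both tension and compression steel yield.
Net tension couple steel: A_s − A'_s = 3451 mm².
a = (A_s − A'_s) f_y / (0.85 f'_c b) = 1432165/(0.85 × 27.2 × 275) = 225.25 mm.
c = a/β₁ = 225.25/0.85 = 265.00 mm; ε'_s = 0.003(c − d')/c = 0.0025 ≥ f_y/E_s = 0.0021, so compression steel does yield.
M_n = (A_s − A'_s) f_y (d − a/2) + A'_s f_y (d − d') = [1432165 × (785 − 112.625) + 319135 × (785 − 47)] × 10⁻⁶ = 962.95 + 235.52 = 1198.47 kN·m.

M_n ≈ 1200 kN·m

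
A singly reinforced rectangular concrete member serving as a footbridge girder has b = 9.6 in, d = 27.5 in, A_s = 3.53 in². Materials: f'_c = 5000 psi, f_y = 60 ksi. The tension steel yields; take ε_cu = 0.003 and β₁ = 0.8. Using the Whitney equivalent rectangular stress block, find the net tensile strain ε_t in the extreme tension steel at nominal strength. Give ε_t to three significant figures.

a = A_s f_y/(0.85 f'_c b) = 5.191 in.
β₁ = 0.8, so c = a/β₁ = 5.191/0.8 = 6.489 in.
From the linear strain diagram with ε_cu = 0.003: ε_t = 0.003 (d − c)/c = 0.003 × (27.5 − 6.489)/6.489 = 0.00971.
Since ε_t ≥ 0.005, the section is tension-controlled.

ε_t ≈ 0.00971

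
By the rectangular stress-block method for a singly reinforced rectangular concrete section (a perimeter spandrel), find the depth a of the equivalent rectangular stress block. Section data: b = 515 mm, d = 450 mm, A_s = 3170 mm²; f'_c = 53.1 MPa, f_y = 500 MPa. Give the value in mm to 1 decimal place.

a ≈ 68.2 mm

T = A_s f_y = 3170 × 500 = 1585000 N = 1585 kN.
Setting C = 0.85 f'_c a b equal to T: a = 1585000/(0.85 × 53.1 × 515) = 68.2 mm.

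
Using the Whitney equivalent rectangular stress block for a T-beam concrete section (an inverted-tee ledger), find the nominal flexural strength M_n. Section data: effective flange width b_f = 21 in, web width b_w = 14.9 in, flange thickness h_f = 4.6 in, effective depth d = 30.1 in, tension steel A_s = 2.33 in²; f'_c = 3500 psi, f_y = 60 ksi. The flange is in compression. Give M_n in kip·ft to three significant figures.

Tension: T = A_s f_y = 2.33 × 60 = 139.8 kips.
Try a within the flange: a = T/(0.85 f'_c b_f) = 139.8/(0.85 × 3.5 × 21) = 2.238 in.
Since a = 2.238 ≤ h_f = 4.6 in, the stress block lies entirely in the flange; analyse as a rectangular beam of width b_f.
M_n = T(d − a/2) = 139.8 × (30.1 − 1.119) = 4051.5 kip·in.
M_n = 4051.5/12 = 337.63 kip·ft.

M_n ≈ 338 kip·ft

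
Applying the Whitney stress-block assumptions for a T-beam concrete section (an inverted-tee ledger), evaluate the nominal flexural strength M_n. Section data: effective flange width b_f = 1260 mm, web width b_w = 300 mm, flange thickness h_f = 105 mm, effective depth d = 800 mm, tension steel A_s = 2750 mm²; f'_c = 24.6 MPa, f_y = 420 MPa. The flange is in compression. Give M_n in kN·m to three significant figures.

Tension: T = A_s f_y = 2750 × 420 = 1155000 N.
Try a within the flange: a = T/(0.85 f'_c b_f) = 1155000/(0.85 × 24.6 × 1260) = 43.84 mm.
Since a = 43.84 ≤ h_f = 105 mm, the stress block lies entirely in the flange; analyse as a rectangular beam of width b_f.
M_n = T(d − a/2) = 1155000 × (800 − 21.92) = 898.68 × 10⁶ N·mm.
M_n = 898.68 kN·m.

M_n ≈ 899 kN·m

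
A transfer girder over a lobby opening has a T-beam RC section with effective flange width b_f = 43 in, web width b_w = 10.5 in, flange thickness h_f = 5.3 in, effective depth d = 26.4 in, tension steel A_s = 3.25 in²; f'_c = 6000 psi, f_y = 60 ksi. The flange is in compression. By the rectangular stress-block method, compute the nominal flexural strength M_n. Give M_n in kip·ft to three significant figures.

Tension: T = A_s f_y = 3.25 × 60 = 195 kips.
Try a within the flange: a = T/(0.85 f'_c b_f) = 195/(0.85 × 6 × 43) = 0.889 in.
Since a = 0.889 ≤ h_f = 5.3 in, the stress block lies entirely in the flange; analyse as a rectangular beam of width b_f.
M_n = T(d − a/2) = 195 × (26.4 − 0.4445) = 5061.3 kip·in.
M_n = 5061.3/12 = 421.78 kip·ft.

M_n ≈ 422 kip·ft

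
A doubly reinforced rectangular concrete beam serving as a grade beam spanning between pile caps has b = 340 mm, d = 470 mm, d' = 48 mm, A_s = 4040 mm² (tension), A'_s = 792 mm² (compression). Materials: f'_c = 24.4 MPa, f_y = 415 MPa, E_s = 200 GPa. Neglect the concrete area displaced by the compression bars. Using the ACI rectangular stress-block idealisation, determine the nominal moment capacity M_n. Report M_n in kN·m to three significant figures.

M_n ≈ 643 kN·m

Assume both tension and compression steel yield.
Net tension couple steel: A_s − A'_s = 3248 mm².
a = (A_s − A'_s) f_y / (0.85 f'_c b) = 1347920/(0.85 × 24.4 × 340) = 191.15 mm.
c = a/β₁ = 191.15/0.85 = 224.88 mm; ε'_s = 0.003(c − d')/c = 0.0024 ≥ f_y/E_s = 0.0021, so compression steel does yield.
M_n = (A_s − A'_s) f_y (d − a/2) + A'_s f_y (d − d') = [1347920 × (470 − 95.575) + 328680 × (470 − 48)] × 10⁻⁶ = 504.69 + 138.70 = 643.39 kN·m.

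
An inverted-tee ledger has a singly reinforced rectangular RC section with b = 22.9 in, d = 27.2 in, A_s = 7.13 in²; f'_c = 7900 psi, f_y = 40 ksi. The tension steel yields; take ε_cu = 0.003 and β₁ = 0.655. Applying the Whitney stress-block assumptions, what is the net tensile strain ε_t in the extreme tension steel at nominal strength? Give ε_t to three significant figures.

ε_t ≈ 0.0258

a = A_s f_y/(0.85 f'_c b) = 1.855 in.
β₁ = 0.655, so c = a/β₁ = 1.855/0.655 = 2.832 in.
From the linear strain diagram with ε_cu = 0.003: ε_t = 0.003 (d − c)/c = 0.003 × (27.2 − 2.832)/2.832 = 0.0258.
Since ε_t ≥ 0.005, the section is tension-controlled.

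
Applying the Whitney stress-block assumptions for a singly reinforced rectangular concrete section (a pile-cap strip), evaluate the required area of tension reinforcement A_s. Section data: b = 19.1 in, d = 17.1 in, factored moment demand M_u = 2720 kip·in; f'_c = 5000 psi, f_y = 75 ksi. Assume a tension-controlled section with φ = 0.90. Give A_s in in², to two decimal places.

M_n = M_u/φ = 2720/0.90 = 3022.22 kip·in.
From M_n = 0.85 f'_c a b (d − a/2):
a = d − √(d² − 2M_n/(0.85 f'_c b)) = 17.1 − √(17.1² − 2 × 3022.22/(0.85 × 5 × 19.1)) = 2.337 in.
A_s = 0.85 f'_c a b / f_y = 0.85 × 5 × 2.337 × 19.1 / 75 = 2.529 in².

A_s ≈ 2.53 in²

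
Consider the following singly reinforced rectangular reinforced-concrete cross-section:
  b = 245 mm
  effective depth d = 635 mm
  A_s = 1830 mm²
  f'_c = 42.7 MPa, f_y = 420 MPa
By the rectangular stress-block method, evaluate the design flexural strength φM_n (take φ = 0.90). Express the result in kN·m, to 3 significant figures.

T = A_s f_y = 1830 × 420 = 768600 N = 768.6 kN.
From C = T: a = T/(0.85 f'_c b) = 768600/(0.85 × 42.7 × 245) = 86.43 mm.
M_n = T(d − a/2) = 768.6 kN × (635 − 43.215) mm = 454.85 kN·m.
φM_n = 0.90 × 454.85 = 409.37 kN·m.

φM_n ≈ 409 kN·m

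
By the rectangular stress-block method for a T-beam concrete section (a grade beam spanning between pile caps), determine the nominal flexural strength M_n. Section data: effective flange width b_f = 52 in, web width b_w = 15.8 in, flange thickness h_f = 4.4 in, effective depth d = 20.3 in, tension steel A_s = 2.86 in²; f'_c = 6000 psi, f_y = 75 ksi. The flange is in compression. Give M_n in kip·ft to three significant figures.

M_n ≈ 356 kip·ft

Tension: T = A_s f_y = 2.86 × 75 = 214.5 kips.
Try a within the flange: a = T/(0.85 f'_c b_f) = 214.5/(0.85 × 6 × 52) = 0.809 in.
Since a = 0.809 ≤ h_f = 4.4 in, the stress block lies entirely in the flange; analyse as a rectangular beam of width b_f.
M_n = T(d − a/2) = 214.5 × (20.3 − 0.4045) = 4267.6 kip·in.
M_n = 4267.6/12 = 355.63 kip·ft.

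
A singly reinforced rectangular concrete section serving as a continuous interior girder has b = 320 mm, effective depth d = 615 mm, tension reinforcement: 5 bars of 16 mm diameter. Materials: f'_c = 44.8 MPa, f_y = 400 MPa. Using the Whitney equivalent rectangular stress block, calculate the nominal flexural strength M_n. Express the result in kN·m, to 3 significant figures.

M_n ≈ 241 kN·m

A_s = 5 × 201 = 1005 mm².
T = A_s f_y = 1005 × 400 = 402000 N = 402 kN.
From C = T: a = T/(0.85 f'_c b) = 402000/(0.85 × 44.8 × 320) = 32.99 mm.
M_n = T(d − a/2) = 402 kN × (615 − 16.495) mm = 240.60 kN·m.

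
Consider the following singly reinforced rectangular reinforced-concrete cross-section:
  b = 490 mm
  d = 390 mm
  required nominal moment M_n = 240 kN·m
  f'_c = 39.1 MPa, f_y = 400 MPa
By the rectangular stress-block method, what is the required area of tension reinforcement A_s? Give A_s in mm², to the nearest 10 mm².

A_s ≈ 1620 mm²

With M_n = 0.85 f'_c a b (d − a/2), solve the quadratic for a:
a = d − √(d² − 2M_n/(0.85 f'_c b)) = 390 − √(390² − 2 × 240×10⁶/(0.85 × 39.1 × 490)) = 39.82 mm.
A_s = 0.85 f'_c a b / f_y = 0.85 × 39.1 × 39.82 × 490 / 400 = 1621.2 mm².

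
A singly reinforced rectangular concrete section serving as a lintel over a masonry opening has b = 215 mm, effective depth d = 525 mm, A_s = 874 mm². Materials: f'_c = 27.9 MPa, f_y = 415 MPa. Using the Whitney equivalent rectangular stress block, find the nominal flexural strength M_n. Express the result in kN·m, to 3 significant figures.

T = A_s f_y = 874 × 415 = 362710 N = 362.71 kN.
From C = T: a = T/(0.85 f'_c b) = 362710/(0.85 × 27.9 × 215) = 71.14 mm.
M_n = T(d − a/2) = 362.71 kN × (525 − 35.57) mm = 177.52 kN·m.

M_n ≈ 178 kN·m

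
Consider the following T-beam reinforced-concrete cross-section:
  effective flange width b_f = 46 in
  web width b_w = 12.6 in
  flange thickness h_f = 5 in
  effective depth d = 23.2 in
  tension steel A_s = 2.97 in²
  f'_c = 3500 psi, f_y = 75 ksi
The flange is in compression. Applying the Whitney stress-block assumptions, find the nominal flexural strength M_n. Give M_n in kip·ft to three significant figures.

Tension: T = A_s f_y = 2.97 × 75 = 222.75 kips.
Try a within the flange: a = T/(0.85 f'_c b_f) = 222.75/(0.85 × 3.5 × 46) = 1.628 in.
Since a = 1.628 ≤ h_f = 5 in, the stress block lies entirely in the flange; analyse as a rectangular beam of width b_f.
M_n = T(d − a/2) = 222.75 × (23.2 − 0.814) = 4986.5 kip·in.
M_n = 4986.5/12 = 415.54 kip·ft.

M_n ≈ 416 kip·ft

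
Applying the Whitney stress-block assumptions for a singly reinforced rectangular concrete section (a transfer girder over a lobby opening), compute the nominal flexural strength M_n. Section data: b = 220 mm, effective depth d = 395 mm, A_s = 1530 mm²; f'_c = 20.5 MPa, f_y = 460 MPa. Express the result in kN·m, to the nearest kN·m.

T = A_s f_y = 1530 × 460 = 703800 N = 703.8 kN.
From C = T: a = T/(0.85 f'_c b) = 703800/(0.85 × 20.5 × 220) = 183.59 mm.
M_n = T(d − a/2) = 703.8 kN × (395 − 91.795) mm = 213.40 kN·m.

M_n ≈ 213 kN·m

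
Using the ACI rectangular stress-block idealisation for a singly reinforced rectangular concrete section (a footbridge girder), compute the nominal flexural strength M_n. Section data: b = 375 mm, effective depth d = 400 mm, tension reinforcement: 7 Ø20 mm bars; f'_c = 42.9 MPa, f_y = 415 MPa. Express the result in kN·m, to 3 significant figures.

A_s = 7 × 314 = 2198 mm².
T = A_s f_y = 2198 × 415 = 912170 N = 912.17 kN.
From C = T: a = T/(0.85 f'_c b) = 912170/(0.85 × 42.9 × 375) = 66.71 mm.
M_n = T(d − a/2) = 912.17 kN × (400 − 33.355) mm = 334.44 kN·m.

M_n ≈ 334 kN·m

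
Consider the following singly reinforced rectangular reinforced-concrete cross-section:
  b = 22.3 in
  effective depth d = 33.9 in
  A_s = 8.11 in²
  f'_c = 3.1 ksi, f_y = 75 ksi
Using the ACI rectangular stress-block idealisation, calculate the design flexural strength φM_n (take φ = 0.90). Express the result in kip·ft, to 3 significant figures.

T = A_s f_y = 8.11 × 75 = 608.25 kips.
a = T/(0.85 f'_c b) = 608.25/(0.85 × 3.1 × 22.3) = 10.351 in.
M_n = T(d − a/2) = 608.25 × (33.9 − 5.1755) = 17471.7 kip·in = 17471.7/12 = 1455.98 kip·ft.
φM_n = 0.90 × 1455.98 = 1310.38 kip·ft.

φM_n ≈ 1310 kip·ft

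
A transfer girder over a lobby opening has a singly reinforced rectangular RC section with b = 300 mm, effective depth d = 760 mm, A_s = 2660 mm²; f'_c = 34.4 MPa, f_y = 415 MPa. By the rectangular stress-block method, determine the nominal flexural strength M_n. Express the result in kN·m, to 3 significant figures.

M_n ≈ 770 kN·m

T = A_s f_y = 2660 × 415 = 1103900 N = 1103.9 kN.
From C = T: a = T/(0.85 f'_c b) = 1103900/(0.85 × 34.4 × 300) = 125.84 mm.
M_n = T(d − a/2) = 1103.9 kN × (760 − 62.92) mm = 769.51 kN·m.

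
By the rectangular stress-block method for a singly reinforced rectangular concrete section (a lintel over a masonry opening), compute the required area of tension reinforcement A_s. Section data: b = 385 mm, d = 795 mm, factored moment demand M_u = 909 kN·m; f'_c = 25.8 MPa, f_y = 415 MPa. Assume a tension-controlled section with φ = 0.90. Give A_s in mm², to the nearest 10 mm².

M_n = M_u/φ = 909/0.90 = 1010 kN·m.
With M_n = 0.85 f'_c a b (d − a/2), solve the quadratic for a:
a = d − √(d² − 2M_n/(0.85 f'_c b)) = 795 − √(795² − 2 × 1010×10⁶/(0.85 × 25.8 × 385)) = 168.28 mm.
A_s = 0.85 f'_c a b / f_y = 0.85 × 25.8 × 168.28 × 385 / 415 = 3423.6 mm².

A_s ≈ 3420 mm²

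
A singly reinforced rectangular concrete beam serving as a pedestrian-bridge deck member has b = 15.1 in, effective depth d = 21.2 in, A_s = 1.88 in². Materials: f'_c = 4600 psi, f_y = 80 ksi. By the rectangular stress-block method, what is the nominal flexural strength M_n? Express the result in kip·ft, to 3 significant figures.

M_n ≈ 250 kip·ft

T = A_s f_y = 1.88 × 80 = 150.4 kips.
a = T/(0.85 f'_c b) = 150.4/(0.85 × 4.6 × 15.1) = 2.547 in.
M_n = T(d − a/2) = 150.4 × (21.2 − 1.2735) = 2996.9 kip·in = 2996.9/12 = 249.74 kip·ft.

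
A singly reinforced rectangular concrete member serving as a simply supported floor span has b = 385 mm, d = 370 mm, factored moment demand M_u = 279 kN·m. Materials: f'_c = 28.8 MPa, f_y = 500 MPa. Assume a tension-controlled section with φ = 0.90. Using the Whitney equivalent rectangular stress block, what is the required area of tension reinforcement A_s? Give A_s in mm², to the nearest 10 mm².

A_s ≈ 1950 mm²

M_n = M_u/φ = 279/0.90 = 310 kN·m.
With M_n = 0.85 f'_c a b (d − a/2), solve the quadratic for a:
a = d − √(d² − 2M_n/(0.85 f'_c b)) = 370 − √(370² − 2 × 310×10⁶/(0.85 × 28.8 × 385)) = 103.32 mm.
A_s = 0.85 f'_c a b / f_y = 0.85 × 28.8 × 103.32 × 385 / 500 = 1947.5 mm².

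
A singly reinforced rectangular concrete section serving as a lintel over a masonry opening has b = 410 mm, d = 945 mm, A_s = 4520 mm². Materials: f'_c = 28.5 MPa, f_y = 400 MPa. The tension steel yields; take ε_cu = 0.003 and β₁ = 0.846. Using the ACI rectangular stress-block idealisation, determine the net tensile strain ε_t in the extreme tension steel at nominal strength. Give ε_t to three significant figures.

ε_t ≈ 0.0102

a = A_s f_y/(0.85 f'_c b) = 182.03 mm.
β₁ = 0.846, so c = a/β₁ = 182.03/0.846 = 215.17 mm.
From the linear strain diagram with ε_cu = 0.003: ε_t = 0.003 (d − c)/c = 0.003 × (945 − 215.17)/215.17 = 0.0102.
Since ε_t ≥ 0.005, the section is tension-controlled.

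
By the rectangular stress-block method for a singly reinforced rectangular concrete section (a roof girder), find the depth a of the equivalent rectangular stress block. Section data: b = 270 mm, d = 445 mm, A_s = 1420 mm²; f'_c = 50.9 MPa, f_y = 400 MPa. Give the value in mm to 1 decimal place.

a ≈ 48.6 mm

T = A_s f_y = 1420 × 400 = 568000 N = 568 kN.
Setting C = 0.85 f'_c a b equal to T: a = 568000/(0.85 × 50.9 × 270) = 48.6 mm.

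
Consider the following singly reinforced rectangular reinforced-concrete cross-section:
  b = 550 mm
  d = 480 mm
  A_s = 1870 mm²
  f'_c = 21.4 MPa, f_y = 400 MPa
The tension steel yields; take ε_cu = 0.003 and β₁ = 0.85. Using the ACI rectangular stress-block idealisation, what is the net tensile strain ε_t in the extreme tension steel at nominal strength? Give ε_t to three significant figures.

ε_t ≈ 0.0134

a = A_s f_y/(0.85 f'_c b) = 74.77 mm.
β₁ = 0.85, so c = a/β₁ = 74.77/0.85 = 87.96 mm.
From the linear strain diagram with ε_cu = 0.003: ε_t = 0.003 (d − c)/c = 0.003 × (480 − 87.96)/87.96 = 0.0134.
Since ε_t ≥ 0.005, the section is tension-controlled.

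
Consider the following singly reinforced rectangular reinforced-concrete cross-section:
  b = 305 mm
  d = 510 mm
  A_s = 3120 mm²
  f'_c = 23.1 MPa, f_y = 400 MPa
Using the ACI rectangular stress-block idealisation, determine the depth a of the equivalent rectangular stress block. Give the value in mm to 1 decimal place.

a ≈ 208.4 mm

T = A_s f_y = 3120 × 400 = 1248000 N = 1248 kN.
Setting C = 0.85 f'_c a b equal to T: a = 1248000/(0.85 × 23.1 × 305) = 208.4 mm.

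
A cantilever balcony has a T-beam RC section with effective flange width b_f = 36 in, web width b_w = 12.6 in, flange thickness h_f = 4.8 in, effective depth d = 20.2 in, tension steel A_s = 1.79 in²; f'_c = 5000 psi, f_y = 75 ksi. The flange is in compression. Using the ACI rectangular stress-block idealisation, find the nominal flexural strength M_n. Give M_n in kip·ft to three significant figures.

Tension: T = A_s f_y = 1.79 × 75 = 134.25 kips.
Try a within the flange: a = T/(0.85 f'_c b_f) = 134.25/(0.85 × 5 × 36) = 0.877 in.
Since a = 0.877 ≤ h_f = 4.8 in, the stress block lies entirely in the flange; analyse as a rectangular beam of width b_f.
M_n = T(d − a/2) = 134.25 × (20.2 − 0.4385) = 2653.0 kip·in.
M_n = 2653.0/12 = 221.08 kip·ft.

M_n ≈ 221 kip·ft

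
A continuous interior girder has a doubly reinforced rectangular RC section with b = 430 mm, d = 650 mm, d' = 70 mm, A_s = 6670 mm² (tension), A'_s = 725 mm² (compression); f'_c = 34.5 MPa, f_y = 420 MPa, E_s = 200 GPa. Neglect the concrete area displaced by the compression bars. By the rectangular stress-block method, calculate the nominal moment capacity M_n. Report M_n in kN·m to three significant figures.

M_n ≈ 1550 kN·m

Assume both tension and compression steel yield.
Net tension couple steel: A_s − A'_s = 5945 mm².
a = (A_s − A'_s) f_y / (0.85 f'_c b) = 2496900/(0.85 × 34.5 × 430) = 198.01 mm.
c = a/β₁ = 198.01/0.804 = 246.28 mm; ε'_s = 0.003(c − d')/c = 0.0021 ≥ f_y/E_s = 0.0021, so compression steel does yield.
M_n = (A_s − A'_s) f_y (d − a/2) + A'_s f_y (d − d') = [2496900 × (650 − 99.005) + 304500 × (650 − 70)] × 10⁻⁶ = 1375.78 + 176.61 = 1552.39 kN·m.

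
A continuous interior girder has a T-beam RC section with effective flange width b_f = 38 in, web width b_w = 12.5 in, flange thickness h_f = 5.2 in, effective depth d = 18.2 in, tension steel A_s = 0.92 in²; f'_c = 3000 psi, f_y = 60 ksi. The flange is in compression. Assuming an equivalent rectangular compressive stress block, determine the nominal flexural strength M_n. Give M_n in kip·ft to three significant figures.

M_n ≈ 82.4 kip·ft

Tension: T = A_s f_y = 0.92 × 60 = 55.2 kips.
Try a within the flange: a = T/(0.85 f'_c b_f) = 55.2/(0.85 × 3 × 38) = 0.570 in.
Since a = 0.570 ≤ h_f = 5.2 in, the stress block lies entirely in the flange; analyse as a rectangular beam of width b_f.
M_n = T(d − a/2) = 55.2 × (18.2 − 0.285) = 988.9 kip·in.
M_n = 988.9/12 = 82.41 kip·ft.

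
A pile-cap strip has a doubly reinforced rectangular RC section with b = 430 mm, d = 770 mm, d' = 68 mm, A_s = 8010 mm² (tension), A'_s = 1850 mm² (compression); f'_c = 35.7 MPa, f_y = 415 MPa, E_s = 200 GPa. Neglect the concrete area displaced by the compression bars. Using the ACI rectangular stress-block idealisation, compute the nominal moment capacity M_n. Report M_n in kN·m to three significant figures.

M_n ≈ 2260 kN·m

Assume both tension and compression steel yield.
Net tension couple steel: A_s − A'_s = 6160 mm².
a = (A_s − A'_s) f_y / (0.85 f'_c b) = 2556400/(0.85 × 35.7 × 430) = 195.92 mm.
c = a/β₁ = 195.92/0.795 = 246.44 mm; ε'_s = 0.003(c − d')/c = 0.0022 ≥ f_y/E_s = 0.0021, so compression steel does yield.
M_n = (A_s − A'_s) f_y (d − a/2) + A'_s f_y (d − d') = [2556400 × (770 − 97.96) + 767750 × (770 − 68)] × 10⁻⁶ = 1718.00 + 538.96 = 2256.96 kN·m.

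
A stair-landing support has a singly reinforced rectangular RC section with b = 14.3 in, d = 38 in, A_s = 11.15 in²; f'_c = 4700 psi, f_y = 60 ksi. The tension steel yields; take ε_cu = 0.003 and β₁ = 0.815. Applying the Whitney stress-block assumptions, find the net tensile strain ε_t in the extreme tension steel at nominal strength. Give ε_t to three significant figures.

ε_t ≈ 0.00493

a = A_s f_y/(0.85 f'_c b) = 11.710 in.
β₁ = 0.815, so c = a/β₁ = 11.710/0.815 = 14.368 in.
From the linear strain diagram with ε_cu = 0.003: ε_t = 0.003 (d − c)/c = 0.003 × (38 − 14.368)/14.368 = 0.00493.
ε_t is between 0.004 and 0.005 — transition zone.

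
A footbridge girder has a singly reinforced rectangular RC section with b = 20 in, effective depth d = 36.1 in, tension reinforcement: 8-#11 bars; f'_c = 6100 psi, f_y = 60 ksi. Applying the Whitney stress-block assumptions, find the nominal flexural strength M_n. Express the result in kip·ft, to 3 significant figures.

M_n ≈ 2030 kip·ft

A_s = 8 × 1.56 = 12.48 in².
T = A_s f_y = 12.48 × 60 = 748.8 kips.
a = T/(0.85 f'_c b) = 748.8/(0.85 × 6.1 × 20) = 7.221 in.
M_n = T(d − a/2) = 748.8 × (36.1 − 3.6105) = 24328.1 kip·in = 24328.1/12 = 2027.34 kip·ft.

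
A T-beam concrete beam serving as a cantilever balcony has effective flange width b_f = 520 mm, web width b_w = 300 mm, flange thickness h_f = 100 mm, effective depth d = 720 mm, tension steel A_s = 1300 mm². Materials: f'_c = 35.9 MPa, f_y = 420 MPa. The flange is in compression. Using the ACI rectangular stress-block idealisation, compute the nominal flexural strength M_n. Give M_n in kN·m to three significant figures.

Tension: T = A_s f_y = 1300 × 420 = 546000 N.
Try a within the flange: a = T/(0.85 f'_c b_f) = 546000/(0.85 × 35.9 × 520) = 34.41 mm.
Since a = 34.41 ≤ h_f = 100 mm, the stress block lies entirely in the flange; analyse as a rectangular beam of width b_f.
M_n = T(d − a/2) = 546000 × (720 − 17.205) = 383.73 × 10⁶ N·mm.
M_n = 383.73 kN·m.

M_n ≈ 384 kN·m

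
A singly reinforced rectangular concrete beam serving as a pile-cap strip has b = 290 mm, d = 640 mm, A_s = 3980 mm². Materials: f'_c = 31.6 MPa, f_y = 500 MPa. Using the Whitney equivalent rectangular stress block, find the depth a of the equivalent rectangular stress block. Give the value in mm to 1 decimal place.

T = A_s f_y = 3980 × 500 = 1990000 N = 1990 kN.
Setting C = 0.85 f'_c a b equal to T: a = 1990000/(0.85 × 31.6 × 290) = 255.5 mm.

a ≈ 255.5 mm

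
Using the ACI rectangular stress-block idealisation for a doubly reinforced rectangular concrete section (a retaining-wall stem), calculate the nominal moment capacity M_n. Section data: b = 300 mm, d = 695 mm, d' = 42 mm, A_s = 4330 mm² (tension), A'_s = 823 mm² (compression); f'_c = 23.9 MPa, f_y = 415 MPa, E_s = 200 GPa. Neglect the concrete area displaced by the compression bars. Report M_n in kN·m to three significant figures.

Assume both tension and compression steel yield.
Net tension couple steel: A_s − A'_s = 3507 mm².
a = (A_s − A'_s) f_y / (0.85 f'_c b) = 1455405/(0.85 × 23.9 × 300) = 238.81 mm.
c = a/β₁ = 238.81/0.85 = 280.95 mm; ε'_s = 0.003(c − d')/c = 0.0026 ≥ f_y/E_s = 0.0021, so compression steel does yield.
M_n = (A_s − A'_s) f_y (d − a/2) + A'_s f_y (d − d') = [1455405 × (695 − 119.405) + 341545 × (695 − 42)] × 10⁻⁶ = 837.72 + 223.03 = 1060.75 kN·m.

M_n ≈ 1060 kN·m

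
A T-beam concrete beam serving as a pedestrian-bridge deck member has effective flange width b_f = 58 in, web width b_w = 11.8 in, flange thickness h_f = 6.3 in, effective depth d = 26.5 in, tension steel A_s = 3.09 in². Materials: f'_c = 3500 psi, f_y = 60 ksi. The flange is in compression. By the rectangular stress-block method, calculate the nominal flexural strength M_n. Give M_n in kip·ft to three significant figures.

M_n ≈ 401 kip·ft

Tension: T = A_s f_y = 3.09 × 60 = 185.4 kips.
Try a within the flange: a = T/(0.85 f'_c b_f) = 185.4/(0.85 × 3.5 × 58) = 1.074 in.
Since a = 1.074 ≤ h_f = 6.3 in, the stress block lies entirely in the flange; analyse as a rectangular beam of width b_f.
M_n = T(d − a/2) = 185.4 × (26.5 − 0.537) = 4813.5 kip·in.
M_n = 4813.5/12 = 401.13 kip·ft.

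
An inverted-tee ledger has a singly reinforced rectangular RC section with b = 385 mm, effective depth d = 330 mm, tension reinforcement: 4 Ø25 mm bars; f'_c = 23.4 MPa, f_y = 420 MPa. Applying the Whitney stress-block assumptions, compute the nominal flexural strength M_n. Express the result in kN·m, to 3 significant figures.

M_n ≈ 228 kN·m

A_s = 4 × 491 = 1964 mm².
T = A_s f_y = 1964 × 420 = 824880 N = 824.88 kN.
From C = T: a = T/(0.85 f'_c b) = 824880/(0.85 × 23.4 × 385) = 107.72 mm.
M_n = T(d − a/2) = 824.88 kN × (330 − 53.86) mm = 227.78 kN·m.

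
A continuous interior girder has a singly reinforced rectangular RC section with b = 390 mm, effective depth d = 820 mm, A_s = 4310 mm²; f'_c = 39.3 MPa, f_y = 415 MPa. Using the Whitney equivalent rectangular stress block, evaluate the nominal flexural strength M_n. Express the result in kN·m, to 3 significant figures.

T = A_s f_y = 4310 × 415 = 1788650 N = 1788.65 kN.
From C = T: a = T/(0.85 f'_c b) = 1788650/(0.85 × 39.3 × 390) = 137.29 mm.
M_n = T(d − a/2) = 1788.65 kN × (820 − 68.645) mm = 1343.91 kN·m.

M_n ≈ 1340 kN·m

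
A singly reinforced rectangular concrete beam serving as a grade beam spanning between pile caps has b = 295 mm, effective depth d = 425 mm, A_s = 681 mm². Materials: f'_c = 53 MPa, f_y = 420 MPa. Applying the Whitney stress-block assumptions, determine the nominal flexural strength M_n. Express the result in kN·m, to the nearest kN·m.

T = A_s f_y = 681 × 420 = 286020 N = 286.02 kN.
From C = T: a = T/(0.85 f'_c b) = 286020/(0.85 × 53 × 295) = 21.52 mm.
M_n = T(d − a/2) = 286.02 kN × (425 − 10.76) mm = 118.48 kN·m.

M_n ≈ 118 kN·m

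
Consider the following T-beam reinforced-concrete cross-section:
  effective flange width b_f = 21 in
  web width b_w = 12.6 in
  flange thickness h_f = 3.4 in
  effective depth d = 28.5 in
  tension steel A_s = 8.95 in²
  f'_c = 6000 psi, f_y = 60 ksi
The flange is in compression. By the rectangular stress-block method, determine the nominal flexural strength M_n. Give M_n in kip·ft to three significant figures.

Tension: T = A_s f_y = 8.95 × 60 = 537 kips.
Try a within the flange: a = T/(0.85 f'_c b_f) = 537/(0.85 × 6 × 21) = 5.014 in.
a = 5.014 > h_f = 3.4 in: the block extends into the web. Split into flange-overhang and web parts.
C_f = 0.85 f'_c (b_f − b_w) h_f = 0.85 × 6 × (21 − 12.6) × 3.4 = 145.7 kips.
Remaining web compression depth: a_w = (T − C_f)/(0.85 f'_c b_w) = (537 − 145.7)/(0.85 × 6 × 12.6) = 6.089 in.
M_n = C_f(d − h_f/2) + (T − C_f)(d − a_w/2) = 145.7 × (28.5 − 1.7) + 391.3 × (28.5 − 3.0445) = 3904.8 + 9960.7 = 13865.5 kip·in.
M_n = 13865.5/12 = 1155.46 kip·ft.

M_n ≈ 1160 kip·ft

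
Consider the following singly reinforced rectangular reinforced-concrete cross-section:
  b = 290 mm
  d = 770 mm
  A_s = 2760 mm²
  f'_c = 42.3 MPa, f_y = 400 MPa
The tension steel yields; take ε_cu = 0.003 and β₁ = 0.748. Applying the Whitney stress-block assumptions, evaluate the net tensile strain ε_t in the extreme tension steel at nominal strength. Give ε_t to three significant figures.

a = A_s f_y/(0.85 f'_c b) = 105.88 mm.
β₁ = 0.748, so c = a/β₁ = 105.88/0.748 = 141.55 mm.
From the linear strain diagram with ε_cu = 0.003: ε_t = 0.003 (d − c)/c = 0.003 × (770 − 141.55)/141.55 = 0.0133.
Since ε_t ≥ 0.005, the section is tension-controlled.

ε_t ≈ 0.0133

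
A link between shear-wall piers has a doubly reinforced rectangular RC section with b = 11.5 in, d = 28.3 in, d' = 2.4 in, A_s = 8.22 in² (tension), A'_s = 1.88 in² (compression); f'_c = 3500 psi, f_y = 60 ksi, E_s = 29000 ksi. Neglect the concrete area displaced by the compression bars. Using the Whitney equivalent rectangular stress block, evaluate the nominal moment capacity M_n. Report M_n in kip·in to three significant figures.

Assume both steels yield.
a = (A_s − A'_s) f_y/(0.85 f'_c b) = (8.22 − 1.88) × 60/(0.85 × 3.5 × 11.5) = 11.119 in.
c = a/β₁ = 11.119/0.85 = 13.081 in; ε'_s = 0.003(c − d')/c = 0.0024 ≥ ε_y = 0.0021, so the compression steel yields.
M_n = (A_s − A'_s) f_y (d − a/2) + A'_s f_y (d − d') = 380.4 × (28.3 − 5.5595) + 112.8 × (28.3 − 2.4) = 8650.5 + 2921.5 = 11572.0 kip·in.

M_n ≈ 11600 kip·in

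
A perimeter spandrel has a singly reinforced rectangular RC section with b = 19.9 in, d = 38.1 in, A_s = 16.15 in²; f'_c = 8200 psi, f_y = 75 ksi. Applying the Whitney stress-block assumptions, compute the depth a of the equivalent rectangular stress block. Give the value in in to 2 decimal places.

T = A_s f_y = 16.15 × 75 = 1211.25 kips.
a = T/(0.85 f'_c b) = 1211.25/(0.85 × 8.2 × 19.9) = 8.73 in.

a ≈ 8.73 in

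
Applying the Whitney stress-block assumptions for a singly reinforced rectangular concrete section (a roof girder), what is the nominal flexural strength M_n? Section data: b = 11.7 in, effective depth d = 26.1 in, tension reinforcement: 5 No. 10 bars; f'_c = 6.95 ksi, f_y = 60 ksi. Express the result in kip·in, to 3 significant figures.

M_n ≈ 8890 kip·in

A_s = 5 × 1.27 = 6.35 in².
T = A_s f_y = 6.35 × 60 = 381 kips.
a = T/(0.85 f'_c b) = 381/(0.85 × 6.95 × 11.7) = 5.512 in.
M_n = T(d − a/2) = 381 × (26.1 − 2.756) = 8894.1 kip·in.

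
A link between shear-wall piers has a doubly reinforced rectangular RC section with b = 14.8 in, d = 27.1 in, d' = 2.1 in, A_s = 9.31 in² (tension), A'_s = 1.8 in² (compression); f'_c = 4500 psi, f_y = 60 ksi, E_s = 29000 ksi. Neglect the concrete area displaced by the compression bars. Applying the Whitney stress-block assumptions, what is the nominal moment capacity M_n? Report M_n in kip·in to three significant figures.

Assume both steels yield.
a = (A_s − A'_s) f_y/(0.85 f'_c b) = (9.31 − 1.8) × 60/(0.85 × 4.5 × 14.8) = 7.960 in.
c = a/β₁ = 7.960/0.825 = 9.648 in; ε'_s = 0.003(c − d')/c = 0.0023 ≥ ε_y = 0.0021, so the compression steel yields.
M_n = (A_s − A'_s) f_y (d − a/2) + A'_s f_y (d − d') = 450.6 × (27.1 − 3.98) + 108 × (27.1 − 2.1) = 10417.9 + 2700.0 = 13117.9 kip·in.

M_n ≈ 13100 kip·in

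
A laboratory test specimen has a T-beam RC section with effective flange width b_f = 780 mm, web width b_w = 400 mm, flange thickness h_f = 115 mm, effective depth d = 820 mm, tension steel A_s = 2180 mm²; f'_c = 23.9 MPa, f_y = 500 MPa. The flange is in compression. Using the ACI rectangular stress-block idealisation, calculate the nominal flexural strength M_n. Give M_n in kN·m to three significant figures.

Tension: T = A_s f_y = 2180 × 500 = 1090000 N.
Try a within the flange: a = T/(0.85 f'_c b_f) = 1090000/(0.85 × 23.9 × 780) = 68.79 mm.
Since a = 68.79 ≤ h_f = 115 mm, the stress block lies entirely in the flange; analyse as a rectangular beam of width b_f.
M_n = T(d − a/2) = 1090000 × (820 − 34.395) = 856.31 × 10⁶ N·mm.
M_n = 856.31 kN·m.

M_n ≈ 856 kN·m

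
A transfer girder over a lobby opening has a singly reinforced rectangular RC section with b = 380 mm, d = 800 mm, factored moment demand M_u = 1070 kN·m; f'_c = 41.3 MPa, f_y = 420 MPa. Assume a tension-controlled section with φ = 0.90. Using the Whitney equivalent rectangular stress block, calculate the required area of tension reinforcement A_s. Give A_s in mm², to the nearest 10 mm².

A_s ≈ 3830 mm²

M_n = M_u/φ = 1070/0.90 = 1188.89 kN·m.
With M_n = 0.85 f'_c a b (d − a/2), solve the quadratic for a:
a = d − √(d² − 2M_n/(0.85 f'_c b)) = 800 − √(800² − 2 × 1188.89×10⁶/(0.85 × 41.3 × 380)) = 120.47 mm.
A_s = 0.85 f'_c a b / f_y = 0.85 × 41.3 × 120.47 × 380 / 420 = 3826.3 mm².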